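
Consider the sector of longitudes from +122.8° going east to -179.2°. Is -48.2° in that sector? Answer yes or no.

No

Band width going east from +122.8° to -179.2°: ((-179.2 − 122.8) mod 360) = 58.0°.
Offset of -48.2° east of the west edge: ((-48.2 − 122.8) mod 360) = 189.0°.
189.0° > 58.0° ⇒ outside.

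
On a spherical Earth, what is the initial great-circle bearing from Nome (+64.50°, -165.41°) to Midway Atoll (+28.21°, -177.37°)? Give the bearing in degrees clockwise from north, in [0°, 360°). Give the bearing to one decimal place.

197.6°

Δλ = -177.37 − -165.41 = -11.96°.
θ = atan2( sin Δλ · cos φ₂ , cos φ₁ · sin φ₂ − sin φ₁ · cos φ₂ · cos Δλ )
  = atan2(-0.18261, -0.57461) = -162.369° → normalised to [0°, 360°): 197.631°.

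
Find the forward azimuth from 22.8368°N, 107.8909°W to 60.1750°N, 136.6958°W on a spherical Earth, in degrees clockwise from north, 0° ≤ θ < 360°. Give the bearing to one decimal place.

Δλ = -136.6958 − -107.8909 = -28.8049°.
θ = atan2( sin Δλ · cos φ₂ , cos φ₁ · sin φ₂ − sin φ₁ · cos φ₂ · cos Δλ )
  = atan2(-0.23964, 0.63040) = -20.814° → normalised to [0°, 360°): 339.186°.

339.2°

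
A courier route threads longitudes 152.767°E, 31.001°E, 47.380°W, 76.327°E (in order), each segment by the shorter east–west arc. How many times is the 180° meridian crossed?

Leg 1: +152.767° → +31.001°, shortest Δλ = -121.766° (west) — does not cross 180°.
Leg 2: +31.001° → -47.380°, shortest Δλ = -78.381° (west) — does not cross 180°.
Leg 3: -47.380° → +76.327°, shortest Δλ = 123.707° (east) — does not cross 180°.
Total crossings: 0.

0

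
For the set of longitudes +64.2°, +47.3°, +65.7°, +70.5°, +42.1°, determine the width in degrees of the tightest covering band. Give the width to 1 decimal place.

Sort the longitudes: +42.1°, +47.3°, +64.2°, +65.7°, +70.5°.
Eastward gaps between consecutive values (wrapping around): 5.2°, 16.9°, 1.5°, 4.8°, 331.6°.
Largest gap = 331.6° ⇒ minimal covering band is its complement: 360° − 331.6° = 28.4°.
Band runs from +42.1° eastward to +70.5°.

28.4°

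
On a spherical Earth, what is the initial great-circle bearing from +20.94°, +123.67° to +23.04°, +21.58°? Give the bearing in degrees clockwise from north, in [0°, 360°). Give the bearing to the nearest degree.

Δλ = 21.58 − 123.67 = -102.09°.
θ = atan2( sin Δλ · cos φ₂ , cos φ₁ · sin φ₂ − sin φ₁ · cos φ₂ · cos Δλ )
  = atan2(-0.89982, 0.43441) = -64.230° → normalised to [0°, 360°): 295.770°.

296°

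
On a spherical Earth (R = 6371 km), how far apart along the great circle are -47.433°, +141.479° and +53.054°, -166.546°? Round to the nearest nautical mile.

6590 nmi

Δλ = -166.546 − 141.479 = -308.025°; wrapped into (−180°, 180°]: 51.975°.
Δφ = 53.054 − -47.433 = 100.487°.
a = sin²(Δφ/2) + cos φ₁ · cos φ₂ · sin²(Δλ/2) = 0.669070.
c = 2·atan2(√a, √(1−a)) = 1.91574 rad → d = 6371·c ≈ 12205.16 km ≈ 6590.26 nmi.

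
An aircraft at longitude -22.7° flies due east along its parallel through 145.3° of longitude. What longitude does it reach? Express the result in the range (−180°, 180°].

+122.6°

Start at -22.7°; shift +145.3° → +122.6°.
+122.6° already lies in (−180°, 180°].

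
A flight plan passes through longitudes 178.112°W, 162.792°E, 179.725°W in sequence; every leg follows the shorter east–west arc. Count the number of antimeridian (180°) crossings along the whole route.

2

Leg 1: -178.112° → +162.792°, shortest Δλ = -19.096° (west) — crosses 180°.
Leg 2: +162.792° → -179.725°, shortest Δλ = 17.483° (east) — crosses 180°.
Total crossings: 2.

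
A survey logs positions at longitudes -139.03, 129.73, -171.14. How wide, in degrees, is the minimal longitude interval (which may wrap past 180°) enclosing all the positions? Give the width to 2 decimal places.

91.24°

Sort the longitudes: -171.14°, -139.03°, +129.73°.
Eastward gaps between consecutive values (wrapping around): 32.11°, 268.76°, 59.13°.
Largest gap = 268.76° ⇒ minimal covering band is its complement: 360° − 268.76° = 91.24°.
Band runs from +129.73° eastward to -139.03°, crossing the antimeridian.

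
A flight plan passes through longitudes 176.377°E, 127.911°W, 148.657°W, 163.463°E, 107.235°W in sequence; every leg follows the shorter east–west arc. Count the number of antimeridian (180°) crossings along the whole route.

Leg 1: +176.377° → -127.911°, shortest Δλ = 55.712° (east) — crosses 180°.
Leg 2: -127.911° → -148.657°, shortest Δλ = -20.746° (west) — does not cross 180°.
Leg 3: -148.657° → +163.463°, shortest Δλ = -47.88° (west) — crosses 180°.
Leg 4: +163.463° → -107.235°, shortest Δλ = 89.302° (east) — crosses 180°.
Total crossings: 3.

3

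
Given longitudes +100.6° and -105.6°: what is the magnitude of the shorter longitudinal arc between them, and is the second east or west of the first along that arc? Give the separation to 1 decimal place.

Raw difference: -105.6 − 100.6 = -206.2°.
Normalise into (−180°, 180°]: -206.2° + 360° = 153.8°.
Positive ⇒ the second point lies to the east; separation 153.8°.

153.8° east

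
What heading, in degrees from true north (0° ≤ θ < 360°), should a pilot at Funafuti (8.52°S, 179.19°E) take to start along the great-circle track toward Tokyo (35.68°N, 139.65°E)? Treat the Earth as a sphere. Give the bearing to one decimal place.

Δλ = 139.65 − 179.19 = -39.54°.
θ = atan2( sin Δλ · cos φ₂ , cos φ₁ · sin φ₂ − sin φ₁ · cos φ₂ · cos Δλ )
  = atan2(-0.51712, 0.66963) = -37.677° → normalised to [0°, 360°): 322.323°.

322.3°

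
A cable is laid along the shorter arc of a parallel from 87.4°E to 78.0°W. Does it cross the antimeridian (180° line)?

Signed shortest Δλ = ((-78.0 − 87.4 + 180) mod 360) − 180 = -165.4°.
Going west by 165.4° from +87.4° reaches -78.0° without touching 180°.

No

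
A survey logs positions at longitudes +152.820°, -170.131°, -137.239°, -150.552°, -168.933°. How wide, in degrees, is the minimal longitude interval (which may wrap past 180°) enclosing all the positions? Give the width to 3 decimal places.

Sort the longitudes: -170.131°, -168.933°, -150.552°, -137.239°, +152.820°.
Eastward gaps between consecutive values (wrapping around): 1.198°, 18.381°, 13.313°, 290.059°, 37.049°.
Largest gap = 290.059° ⇒ minimal covering band is its complement: 360° − 290.059° = 69.941°.
Band runs from +152.820° eastward to -137.239°, crossing the antimeridian.

69.941°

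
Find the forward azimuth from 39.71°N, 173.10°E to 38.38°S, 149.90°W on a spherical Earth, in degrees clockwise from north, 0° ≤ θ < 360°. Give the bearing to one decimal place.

Δλ = -149.90 − 173.10 = -323.00°; wrapped into (−180°, 180°]: 37.00°.
θ = atan2( sin Δλ · cos φ₂ , cos φ₁ · sin φ₂ − sin φ₁ · cos φ₂ · cos Δλ )
  = atan2(0.47177, -0.87762) = 151.740° → normalised to [0°, 360°): 151.740°.

151.7°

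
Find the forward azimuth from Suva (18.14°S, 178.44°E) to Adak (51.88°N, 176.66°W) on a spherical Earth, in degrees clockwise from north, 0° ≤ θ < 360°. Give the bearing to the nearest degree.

Δλ = -176.66 − 178.44 = -355.10°; wrapped into (−180°, 180°]: 4.90°.
θ = atan2( sin Δλ · cos φ₂ , cos φ₁ · sin φ₂ − sin φ₁ · cos φ₂ · cos Δλ )
  = atan2(0.05273, 0.93911) = 3.214° → normalised to [0°, 360°): 3.214°.

3°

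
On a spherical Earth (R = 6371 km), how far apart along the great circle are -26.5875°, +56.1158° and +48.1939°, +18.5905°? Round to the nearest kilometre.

9118 km

Δλ = 18.5905 − 56.1158 = -37.5253°.
Δφ = 48.1939 − -26.5875 = 74.7814°.
a = sin²(Δφ/2) + cos φ₁ · cos φ₂ · sin²(Δλ/2) = 0.430422.
c = 2·atan2(√a, √(1−a)) = 1.43119 rad → d = 6371·c ≈ 9118.09 km.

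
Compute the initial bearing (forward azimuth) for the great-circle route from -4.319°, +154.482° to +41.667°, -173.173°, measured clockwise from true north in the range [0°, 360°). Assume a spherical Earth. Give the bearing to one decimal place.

29.4°

Δλ = -173.173 − 154.482 = -327.655°; wrapped into (−180°, 180°]: 32.345°.
θ = atan2( sin Δλ · cos φ₂ , cos φ₁ · sin φ₂ − sin φ₁ · cos φ₂ · cos Δλ )
  = atan2(0.39967, 0.71044) = 29.361° → normalised to [0°, 360°): 29.361°.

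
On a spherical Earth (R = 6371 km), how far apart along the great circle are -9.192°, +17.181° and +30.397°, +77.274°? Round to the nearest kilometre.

7772 km

Δλ = 77.274 − 17.181 = 60.093°.
Δφ = 30.397 − -9.192 = 39.589°.
a = sin²(Δφ/2) + cos φ₁ · cos φ₂ · sin²(Δλ/2) = 0.328147.
c = 2·atan2(√a, √(1−a)) = 1.21994 rad → d = 6371·c ≈ 7772.21 km.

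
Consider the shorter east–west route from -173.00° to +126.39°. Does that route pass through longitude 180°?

Yes

Naïve |126.39 − -173.00| = 299.39° > 180°, so the shorter arc goes the other way round — across 180°.
Signed shortest Δλ = ((126.39 − -173.00 + 180) mod 360) − 180 = -60.61°.
Going west by 60.61° from -173.00° passes through 180° before reaching +126.39°.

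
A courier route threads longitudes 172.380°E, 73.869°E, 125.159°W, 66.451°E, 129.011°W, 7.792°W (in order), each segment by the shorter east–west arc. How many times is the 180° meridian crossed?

Leg 1: +172.380° → +73.869°, shortest Δλ = -98.511° (west) — does not cross 180°.
Leg 2: +73.869° → -125.159°, shortest Δλ = 160.972° (east) — crosses 180°.
Leg 3: -125.159° → +66.451°, shortest Δλ = -168.39° (west) — crosses 180°.
Leg 4: +66.451° → -129.011°, shortest Δλ = 164.538° (east) — crosses 180°.
Leg 5: -129.011° → -7.792°, shortest Δλ = 121.219° (east) — does not cross 180°.
Total crossings: 3.

3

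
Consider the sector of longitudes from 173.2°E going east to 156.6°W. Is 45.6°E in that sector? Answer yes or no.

Band width going east from +173.2° to -156.6°: ((-156.6 − 173.2) mod 360) = 30.2°.
Offset of +45.6° east of the west edge: ((45.6 − 173.2) mod 360) = 232.4°.
232.4° > 30.2° ⇒ outside.

No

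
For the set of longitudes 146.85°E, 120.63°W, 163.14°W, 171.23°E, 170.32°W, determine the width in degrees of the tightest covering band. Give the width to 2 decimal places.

Sort the longitudes: -170.32°, -163.14°, -120.63°, +146.85°, +171.23°.
Eastward gaps between consecutive values (wrapping around): 7.18°, 42.51°, 267.48°, 24.38°, 18.45°.
Largest gap = 267.48° ⇒ minimal covering band is its complement: 360° − 267.48° = 92.52°.
Band runs from +146.85° eastward to -120.63°, crossing the antimeridian.

92.52°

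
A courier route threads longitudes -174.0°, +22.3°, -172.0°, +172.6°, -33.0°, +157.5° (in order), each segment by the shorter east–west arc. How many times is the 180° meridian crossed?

5

Leg 1: -174.0° → +22.3°, shortest Δλ = -163.7° (west) — crosses 180°.
Leg 2: +22.3° → -172.0°, shortest Δλ = 165.7° (east) — crosses 180°.
Leg 3: -172.0° → +172.6°, shortest Δλ = -15.4° (west) — crosses 180°.
Leg 4: +172.6° → -33.0°, shortest Δλ = 154.4° (east) — crosses 180°.
Leg 5: -33.0° → +157.5°, shortest Δλ = -169.5° (west) — crosses 180°.
Total crossings: 5.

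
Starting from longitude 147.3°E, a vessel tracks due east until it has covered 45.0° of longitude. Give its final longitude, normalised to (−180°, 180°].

167.7°W

Start at +147.3°; shift +45.0° → +192.3°.
+192.3° lies outside (−180°, 180°]; subtract 360° → -167.7°.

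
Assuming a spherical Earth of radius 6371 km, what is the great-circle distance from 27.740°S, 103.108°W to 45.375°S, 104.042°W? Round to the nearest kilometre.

1963 km

Δλ = -104.042 − -103.108 = -0.934°.
Δφ = -45.375 − -27.740 = -17.635°.
a = sin²(Δφ/2) + cos φ₁ · cos φ₂ · sin²(Δλ/2) = 0.023538.
c = 2·atan2(√a, √(1−a)) = 0.30806 rad → d = 6371·c ≈ 1962.66 km.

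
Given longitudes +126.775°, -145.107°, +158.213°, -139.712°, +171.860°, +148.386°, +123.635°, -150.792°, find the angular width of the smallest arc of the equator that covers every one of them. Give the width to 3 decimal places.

Sort the longitudes: -150.792°, -145.107°, -139.712°, +123.635°, +126.775°, +148.386°, +158.213°, +171.860°.
Eastward gaps between consecutive values (wrapping around): 5.685°, 5.395°, 263.347°, 3.140°, 21.611°, 9.827°, 13.647°, 37.348°.
Largest gap = 263.347° ⇒ minimal covering band is its complement: 360° − 263.347° = 96.653°.
Band runs from +123.635° eastward to -139.712°, crossing the antimeridian.

96.653°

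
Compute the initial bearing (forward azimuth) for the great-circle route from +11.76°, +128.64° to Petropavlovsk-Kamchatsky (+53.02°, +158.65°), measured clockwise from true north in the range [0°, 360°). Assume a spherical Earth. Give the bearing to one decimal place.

Δλ = 158.65 − 128.64 = 30.01°.
θ = atan2( sin Δλ · cos φ₂ , cos φ₁ · sin φ₂ − sin φ₁ · cos φ₂ · cos Δλ )
  = atan2(0.30086, 0.67591) = 23.995° → normalised to [0°, 360°): 23.995°.

24.0°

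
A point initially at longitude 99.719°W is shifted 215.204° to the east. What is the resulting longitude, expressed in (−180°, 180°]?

Start at -99.719°; shift +215.204° → +115.485°.
+115.485° already lies in (−180°, 180°].

115.485°E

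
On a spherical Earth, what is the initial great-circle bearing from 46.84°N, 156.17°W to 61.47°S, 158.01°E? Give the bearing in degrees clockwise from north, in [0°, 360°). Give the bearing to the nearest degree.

202°

Δλ = 158.01 − -156.17 = 314.18°; wrapped into (−180°, 180°]: -45.82°.
θ = atan2( sin Δλ · cos φ₂ , cos φ₁ · sin φ₂ − sin φ₁ · cos φ₂ · cos Δλ )
  = atan2(-0.34253, -0.84378) = -157.906° → normalised to [0°, 360°): 202.094°.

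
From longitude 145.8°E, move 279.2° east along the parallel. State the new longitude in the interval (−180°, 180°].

Start at +145.8°; shift +279.2° → +425.0°.
+425.0° lies outside (−180°, 180°]; subtract 360° → +65.0°.

65.0°E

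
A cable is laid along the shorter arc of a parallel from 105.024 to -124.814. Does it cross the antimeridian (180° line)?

Yes

Naïve |-124.814 − 105.024| = 229.838° > 180°, so the shorter arc goes the other way round — across 180°.
Signed shortest Δλ = ((-124.814 − 105.024 + 180) mod 360) − 180 = 130.162°.
Going east by 130.162° from +105.024° passes through 180° before reaching -124.814°.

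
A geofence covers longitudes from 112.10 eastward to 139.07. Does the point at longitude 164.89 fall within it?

No

Band width going east from +112.10° to +139.07°: ((139.07 − 112.10) mod 360) = 26.97°.
Offset of +164.89° east of the west edge: ((164.89 − 112.10) mod 360) = 52.79°.
52.79° > 26.97° ⇒ outside.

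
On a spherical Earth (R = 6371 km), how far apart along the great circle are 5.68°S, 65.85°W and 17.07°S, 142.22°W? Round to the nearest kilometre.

Δλ = -142.22 − -65.85 = -76.37°.
Δφ = -17.07 − -5.68 = -11.39°.
a = sin²(Δφ/2) + cos φ₁ · cos φ₂ · sin²(Δλ/2) = 0.373392.
c = 2·atan2(√a, √(1−a)) = 1.31479 rad → d = 6371·c ≈ 8376.55 km.

8377 km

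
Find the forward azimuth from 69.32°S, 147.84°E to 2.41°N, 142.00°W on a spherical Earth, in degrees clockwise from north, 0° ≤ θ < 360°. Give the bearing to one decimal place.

70.5°

Δλ = -142.00 − 147.84 = -289.84°; wrapped into (−180°, 180°]: 70.16°.
θ = atan2( sin Δλ · cos φ₂ , cos φ₁ · sin φ₂ − sin φ₁ · cos φ₂ · cos Δλ )
  = atan2(0.93981, 0.33210) = 70.538° → normalised to [0°, 360°): 70.538°.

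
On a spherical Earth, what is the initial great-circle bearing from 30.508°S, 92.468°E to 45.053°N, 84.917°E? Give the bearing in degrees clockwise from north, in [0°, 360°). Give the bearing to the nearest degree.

Δλ = 84.917 − 92.468 = -7.551°.
θ = atan2( sin Δλ · cos φ₂ , cos φ₁ · sin φ₂ − sin φ₁ · cos φ₂ · cos Δλ )
  = atan2(-0.09283, 0.96530) = -5.493° → normalised to [0°, 360°): 354.507°.

355°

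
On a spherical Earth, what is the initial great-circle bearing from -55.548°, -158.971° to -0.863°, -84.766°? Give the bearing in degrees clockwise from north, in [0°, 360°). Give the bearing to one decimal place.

Δλ = -84.766 − -158.971 = 74.205°.
θ = atan2( sin Δλ · cos φ₂ , cos φ₁ · sin φ₂ − sin φ₁ · cos φ₂ · cos Δλ )
  = atan2(0.96213, 0.21591) = 77.352° → normalised to [0°, 360°): 77.352°.

77.4°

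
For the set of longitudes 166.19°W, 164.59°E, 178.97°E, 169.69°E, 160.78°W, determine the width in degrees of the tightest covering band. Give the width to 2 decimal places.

Sort the longitudes: -166.19°, -160.78°, +164.59°, +169.69°, +178.97°.
Eastward gaps between consecutive values (wrapping around): 5.41°, 325.37°, 5.10°, 9.28°, 14.84°.
Largest gap = 325.37° ⇒ minimal covering band is its complement: 360° − 325.37° = 34.63°.
Band runs from +164.59° eastward to -160.78°, crossing the antimeridian.

34.63°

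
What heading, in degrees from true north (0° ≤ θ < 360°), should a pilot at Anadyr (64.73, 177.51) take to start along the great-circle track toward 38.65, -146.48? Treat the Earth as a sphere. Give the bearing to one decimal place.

123.6°

Δλ = -146.48 − 177.51 = -323.99°; wrapped into (−180°, 180°]: 36.01°.
θ = atan2( sin Δλ · cos φ₂ , cos φ₁ · sin φ₂ − sin φ₁ · cos φ₂ · cos Δλ )
  = atan2(0.45916, -0.30467) = 123.566° → normalised to [0°, 360°): 123.566°.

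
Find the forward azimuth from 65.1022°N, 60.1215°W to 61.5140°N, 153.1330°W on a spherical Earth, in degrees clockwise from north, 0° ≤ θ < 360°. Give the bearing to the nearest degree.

Δλ = -153.1330 − -60.1215 = -93.0115°.
θ = atan2( sin Δλ · cos φ₂ , cos φ₁ · sin φ₂ − sin φ₁ · cos φ₂ · cos Δλ )
  = atan2(-0.47629, 0.39276) = -50.490° → normalised to [0°, 360°): 309.510°.

310°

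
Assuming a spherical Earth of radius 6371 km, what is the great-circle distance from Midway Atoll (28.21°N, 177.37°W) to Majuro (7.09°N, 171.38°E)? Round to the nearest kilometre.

Δλ = 171.38 − -177.37 = 348.75°; wrapped into (−180°, 180°]: -11.25°.
Δφ = 7.09 − 28.21 = -21.12°.
a = sin²(Δφ/2) + cos φ₁ · cos φ₂ · sin²(Δλ/2) = 0.041988.
c = 2·atan2(√a, √(1−a)) = 0.41274 rad → d = 6371·c ≈ 2629.57 km.

2630 km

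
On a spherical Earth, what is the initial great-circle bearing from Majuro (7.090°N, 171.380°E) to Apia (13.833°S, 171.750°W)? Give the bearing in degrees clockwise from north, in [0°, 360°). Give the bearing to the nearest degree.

141°

Δλ = -171.750 − 171.380 = -343.130°; wrapped into (−180°, 180°]: 16.870°.
θ = atan2( sin Δλ · cos φ₂ , cos φ₁ · sin φ₂ − sin φ₁ · cos φ₂ · cos Δλ )
  = atan2(0.28178, -0.35196) = 141.318° → normalised to [0°, 360°): 141.318°.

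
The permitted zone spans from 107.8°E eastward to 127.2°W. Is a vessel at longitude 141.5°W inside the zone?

Band width going east from +107.8° to -127.2°: ((-127.2 − 107.8) mod 360) = 125.0°.
Offset of -141.5° east of the west edge: ((-141.5 − 107.8) mod 360) = 110.7°.
110.7° ≤ 125.0° ⇒ inside.

Yes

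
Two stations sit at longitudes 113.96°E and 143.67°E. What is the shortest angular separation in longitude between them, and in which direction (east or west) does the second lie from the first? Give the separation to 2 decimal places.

29.71° east

Raw difference: 143.67 − 113.96 = 29.71°.
Normalise into (−180°, 180°]: 29.71° stays 29.71°.
Positive ⇒ the second point lies to the east; separation 29.71°.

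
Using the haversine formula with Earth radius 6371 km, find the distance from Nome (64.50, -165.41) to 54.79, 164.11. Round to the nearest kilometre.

Δλ = 164.11 − -165.41 = 329.52°; wrapped into (−180°, 180°]: -30.48°.
Δφ = 54.79 − 64.50 = -9.71°.
a = sin²(Δφ/2) + cos φ₁ · cos φ₂ · sin²(Δλ/2) = 0.024314.
c = 2·atan2(√a, √(1−a)) = 0.31314 rad → d = 6371·c ≈ 1995.01 km.

1995 km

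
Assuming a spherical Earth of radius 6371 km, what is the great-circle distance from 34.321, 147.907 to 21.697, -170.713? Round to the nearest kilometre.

Δλ = -170.713 − 147.907 = -318.620°; wrapped into (−180°, 180°]: 41.380°.
Δφ = 21.697 − 34.321 = -12.624°.
a = sin²(Δφ/2) + cos φ₁ · cos φ₂ · sin²(Δλ/2) = 0.107879.
c = 2·atan2(√a, √(1−a)) = 0.66932 rad → d = 6371·c ≈ 4264.25 km.

4264 km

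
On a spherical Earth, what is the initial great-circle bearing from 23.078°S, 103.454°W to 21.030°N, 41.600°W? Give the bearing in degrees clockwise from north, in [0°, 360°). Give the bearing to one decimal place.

Δλ = -41.600 − -103.454 = 61.854°.
θ = atan2( sin Δλ · cos φ₂ , cos φ₁ · sin φ₂ − sin φ₁ · cos φ₂ · cos Δλ )
  = atan2(0.82302, 0.50273) = 58.582° → normalised to [0°, 360°): 58.582°.

58.6°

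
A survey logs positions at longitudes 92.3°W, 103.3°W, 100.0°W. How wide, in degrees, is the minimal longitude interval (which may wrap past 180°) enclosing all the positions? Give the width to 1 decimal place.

Sort the longitudes: -103.3°, -100.0°, -92.3°.
Eastward gaps between consecutive values (wrapping around): 3.3°, 7.7°, 349.0°.
Largest gap = 349.0° ⇒ minimal covering band is its complement: 360° − 349.0° = 11.0°.
Band runs from -103.3° eastward to -92.3°.

11.0°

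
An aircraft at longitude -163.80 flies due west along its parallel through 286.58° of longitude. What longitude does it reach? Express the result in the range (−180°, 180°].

-90.38°

Start at -163.80°; shift −286.58° → -450.38°.
-450.38° lies outside (−180°, 180°]; add 360° → -90.38°.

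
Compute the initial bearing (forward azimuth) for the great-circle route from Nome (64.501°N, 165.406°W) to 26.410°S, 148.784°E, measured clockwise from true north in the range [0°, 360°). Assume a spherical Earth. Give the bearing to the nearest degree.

220°

Δλ = 148.784 − -165.406 = 314.190°; wrapped into (−180°, 180°]: -45.810°.
θ = atan2( sin Δλ · cos φ₂ , cos φ₁ · sin φ₂ − sin φ₁ · cos φ₂ · cos Δλ )
  = atan2(-0.64220, -0.75496) = -139.614° → normalised to [0°, 360°): 220.386°.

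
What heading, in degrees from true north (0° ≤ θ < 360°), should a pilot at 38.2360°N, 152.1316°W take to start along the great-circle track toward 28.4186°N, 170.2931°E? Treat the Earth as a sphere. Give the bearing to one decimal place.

263.9°

Δλ = 170.2931 − -152.1316 = 322.4247°; wrapped into (−180°, 180°]: -37.5753°.
θ = atan2( sin Δλ · cos φ₂ , cos φ₁ · sin φ₂ − sin φ₁ · cos φ₂ · cos Δλ )
  = atan2(-0.53632, -0.05759) = -96.129° → normalised to [0°, 360°): 263.871°.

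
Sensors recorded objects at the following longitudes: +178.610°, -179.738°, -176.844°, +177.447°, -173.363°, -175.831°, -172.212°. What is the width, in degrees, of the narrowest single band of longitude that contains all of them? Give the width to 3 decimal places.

Sort the longitudes: -179.738°, -176.844°, -175.831°, -173.363°, -172.212°, +177.447°, +178.610°.
Eastward gaps between consecutive values (wrapping around): 2.894°, 1.013°, 2.468°, 1.151°, 349.659°, 1.163°, 1.652°.
Largest gap = 349.659° ⇒ minimal covering band is its complement: 360° − 349.659° = 10.341°.
Band runs from +177.447° eastward to -172.212°, crossing the antimeridian.

10.341°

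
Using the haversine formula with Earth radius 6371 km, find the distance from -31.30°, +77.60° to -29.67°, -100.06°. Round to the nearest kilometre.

Δλ = -100.06 − 77.60 = -177.66°.
Δφ = -29.67 − -31.30 = 1.63°.
a = sin²(Δφ/2) + cos φ₁ · cos φ₂ · sin²(Δλ/2) = 0.742324.
c = 2·atan2(√a, √(1−a)) = 2.07676 rad → d = 6371·c ≈ 13231.02 km.

13231 km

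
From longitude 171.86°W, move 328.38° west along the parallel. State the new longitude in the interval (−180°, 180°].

140.24°W

Start at -171.86°; shift −328.38° → -500.24°.
-500.24° lies outside (−180°, 180°]; add 360° → -140.24°.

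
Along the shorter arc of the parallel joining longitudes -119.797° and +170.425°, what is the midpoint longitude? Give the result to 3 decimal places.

Signed shortest Δλ from -119.797° to +170.425° is -69.778°.
Midpoint longitude = -119.797° + (-69.778°)/2 = -119.797° − 34.889° = -154.686°.
(The naïve average (-119.797 + +170.425)/2 = 25.314° is on the wrong side of the globe.)

-154.686°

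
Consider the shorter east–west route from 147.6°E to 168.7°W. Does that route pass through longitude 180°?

Yes

Naïve |-168.7 − 147.6| = 316.3° > 180°, so the shorter arc goes the other way round — across 180°.
Signed shortest Δλ = ((-168.7 − 147.6 + 180) mod 360) − 180 = 43.7°.
Going east by 43.7° from +147.6° passes through 180° before reaching -168.7°.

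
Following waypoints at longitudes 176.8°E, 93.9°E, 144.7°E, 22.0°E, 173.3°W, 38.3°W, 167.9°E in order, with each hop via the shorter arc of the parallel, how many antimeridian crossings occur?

2

Leg 1: +176.8° → +93.9°, shortest Δλ = -82.9° (west) — does not cross 180°.
Leg 2: +93.9° → +144.7°, shortest Δλ = 50.8° (east) — does not cross 180°.
Leg 3: +144.7° → +22.0°, shortest Δλ = -122.7° (west) — does not cross 180°.
Leg 4: +22.0° → -173.3°, shortest Δλ = 164.7° (east) — crosses 180°.
Leg 5: -173.3° → -38.3°, shortest Δλ = 135.0° (east) — does not cross 180°.
Leg 6: -38.3° → +167.9°, shortest Δλ = -153.8° (west) — crosses 180°.
Total crossings: 2.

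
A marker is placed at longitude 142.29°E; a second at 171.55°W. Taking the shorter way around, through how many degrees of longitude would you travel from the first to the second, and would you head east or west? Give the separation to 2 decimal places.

46.16° east

Raw difference: -171.55 − 142.29 = -313.84°.
Normalise into (−180°, 180°]: -313.84° + 360° = 46.16°.
Positive ⇒ the second point lies to the east; separation 46.16°.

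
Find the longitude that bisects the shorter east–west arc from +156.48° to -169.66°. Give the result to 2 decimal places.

+173.41°

Signed shortest Δλ from +156.48° to -169.66° is +33.86°.
Midpoint longitude = +156.48° + (+33.86°)/2 = +156.48° + 16.93° = +173.41°.
(The naïve average (+156.48 + -169.66)/2 = -6.59° is on the wrong side of the globe.)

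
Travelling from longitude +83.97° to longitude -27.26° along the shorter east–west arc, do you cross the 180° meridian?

Signed shortest Δλ = ((-27.26 − 83.97 + 180) mod 360) − 180 = -111.23°.
Going west by 111.23° from +83.97° reaches -27.26° without touching 180°.

No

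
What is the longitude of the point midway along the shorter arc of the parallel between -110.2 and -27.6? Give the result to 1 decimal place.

Signed shortest Δλ from -110.2° to -27.6° is +82.6°.
Midpoint longitude = -110.2° + (+82.6°)/2 = -110.2° + 41.3° = -68.9°.

-68.9°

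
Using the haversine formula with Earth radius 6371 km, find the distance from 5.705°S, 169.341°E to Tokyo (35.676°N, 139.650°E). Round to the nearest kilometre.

5548 km

Δλ = 139.650 − 169.341 = -29.691°.
Δφ = 35.676 − -5.705 = 41.381°.
a = sin²(Δφ/2) + cos φ₁ · cos φ₂ · sin²(Δλ/2) = 0.177896.
c = 2·atan2(√a, √(1−a)) = 0.87081 rad → d = 6371·c ≈ 5547.93 km.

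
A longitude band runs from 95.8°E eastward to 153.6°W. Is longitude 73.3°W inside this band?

Band width going east from +95.8° to -153.6°: ((-153.6 − 95.8) mod 360) = 110.6°.
Offset of -73.3° east of the west edge: ((-73.3 − 95.8) mod 360) = 190.9°.
190.9° > 110.6° ⇒ outside.

No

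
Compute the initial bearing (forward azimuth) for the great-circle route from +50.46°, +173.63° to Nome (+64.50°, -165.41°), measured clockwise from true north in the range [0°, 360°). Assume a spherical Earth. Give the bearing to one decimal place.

30.2°

Δλ = -165.41 − 173.63 = -339.04°; wrapped into (−180°, 180°]: 20.96°.
θ = atan2( sin Δλ · cos φ₂ , cos φ₁ · sin φ₂ − sin φ₁ · cos φ₂ · cos Δλ )
  = atan2(0.15400, 0.26457) = 30.203° → normalised to [0°, 360°): 30.203°.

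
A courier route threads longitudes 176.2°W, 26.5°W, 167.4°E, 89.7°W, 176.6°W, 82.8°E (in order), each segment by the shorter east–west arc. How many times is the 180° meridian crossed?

3

Leg 1: -176.2° → -26.5°, shortest Δλ = 149.7° (east) — does not cross 180°.
Leg 2: -26.5° → +167.4°, shortest Δλ = -166.1° (west) — crosses 180°.
Leg 3: +167.4° → -89.7°, shortest Δλ = 102.9° (east) — crosses 180°.
Leg 4: -89.7° → -176.6°, shortest Δλ = -86.9° (west) — does not cross 180°.
Leg 5: -176.6° → +82.8°, shortest Δλ = -100.6° (west) — crosses 180°.
Total crossings: 3.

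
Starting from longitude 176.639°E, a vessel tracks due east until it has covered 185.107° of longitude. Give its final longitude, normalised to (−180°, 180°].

1.746°E

Start at +176.639°; shift +185.107° → +361.746°.
+361.746° lies outside (−180°, 180°]; subtract 360° → +1.746°.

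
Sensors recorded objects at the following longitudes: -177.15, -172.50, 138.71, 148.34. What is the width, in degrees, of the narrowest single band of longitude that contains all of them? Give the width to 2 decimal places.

Sort the longitudes: -177.15°, -172.50°, +138.71°, +148.34°.
Eastward gaps between consecutive values (wrapping around): 4.65°, 311.21°, 9.63°, 34.51°.
Largest gap = 311.21° ⇒ minimal covering band is its complement: 360° − 311.21° = 48.79°.
Band runs from +138.71° eastward to -172.50°, crossing the antimeridian.

48.79°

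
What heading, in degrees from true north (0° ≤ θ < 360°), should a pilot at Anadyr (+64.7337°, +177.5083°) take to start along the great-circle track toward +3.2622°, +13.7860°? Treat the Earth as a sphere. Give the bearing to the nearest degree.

Δλ = 13.7860 − 177.5083 = -163.7223°.
θ = atan2( sin Δλ · cos φ₂ , cos φ₁ · sin φ₂ − sin φ₁ · cos φ₂ · cos Δλ )
  = atan2(-0.27984, 0.89097) = -17.437° → normalised to [0°, 360°): 342.563°.

343°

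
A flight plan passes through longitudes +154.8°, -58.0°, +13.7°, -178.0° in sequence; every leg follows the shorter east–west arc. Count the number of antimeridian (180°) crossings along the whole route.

Leg 1: +154.8° → -58.0°, shortest Δλ = 147.2° (east) — crosses 180°.
Leg 2: -58.0° → +13.7°, shortest Δλ = 71.7° (east) — does not cross 180°.
Leg 3: +13.7° → -178.0°, shortest Δλ = 168.3° (east) — crosses 180°.
Total crossings: 2.

2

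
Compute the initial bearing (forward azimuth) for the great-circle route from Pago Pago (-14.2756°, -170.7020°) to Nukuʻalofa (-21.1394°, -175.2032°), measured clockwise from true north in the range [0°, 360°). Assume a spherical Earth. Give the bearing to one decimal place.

Δλ = -175.2032 − -170.7020 = -4.5012°.
θ = atan2( sin Δλ · cos φ₂ , cos φ₁ · sin φ₂ − sin φ₁ · cos φ₂ · cos Δλ )
  = atan2(-0.07320, -0.12022) = -148.664° → normalised to [0°, 360°): 211.336°.

211.3°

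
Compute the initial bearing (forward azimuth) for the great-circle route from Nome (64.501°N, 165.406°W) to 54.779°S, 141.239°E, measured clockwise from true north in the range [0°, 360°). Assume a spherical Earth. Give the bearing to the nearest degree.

Δλ = 141.239 − -165.406 = 306.645°; wrapped into (−180°, 180°]: -53.355°.
θ = atan2( sin Δλ · cos φ₂ , cos φ₁ · sin φ₂ − sin φ₁ · cos φ₂ · cos Δλ )
  = atan2(-0.46274, -0.66238) = -145.062° → normalised to [0°, 360°): 214.938°.

215°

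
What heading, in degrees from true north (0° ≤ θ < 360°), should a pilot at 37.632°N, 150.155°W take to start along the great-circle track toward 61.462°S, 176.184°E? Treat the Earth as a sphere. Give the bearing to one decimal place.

195.8°

Δλ = 176.184 − -150.155 = 326.339°; wrapped into (−180°, 180°]: -33.661°.
θ = atan2( sin Δλ · cos φ₂ , cos φ₁ · sin φ₂ − sin φ₁ · cos φ₂ · cos Δλ )
  = atan2(-0.26480, -0.93852) = -164.244° → normalised to [0°, 360°): 195.756°.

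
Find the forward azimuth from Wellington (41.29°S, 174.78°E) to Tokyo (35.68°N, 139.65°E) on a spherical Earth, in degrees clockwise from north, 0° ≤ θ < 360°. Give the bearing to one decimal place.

Δλ = 139.65 − 174.78 = -35.13°.
θ = atan2( sin Δλ · cos φ₂ , cos φ₁ · sin φ₂ − sin φ₁ · cos φ₂ · cos Δλ )
  = atan2(-0.46742, 0.87662) = -28.067° → normalised to [0°, 360°): 331.933°.

331.9°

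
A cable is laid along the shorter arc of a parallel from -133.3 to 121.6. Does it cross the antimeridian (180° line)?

Naïve |121.6 − -133.3| = 254.9° > 180°, so the shorter arc goes the other way round — across 180°.
Signed shortest Δλ = ((121.6 − -133.3 + 180) mod 360) − 180 = -105.1°.
Going west by 105.1° from -133.3° passes through 180° before reaching +121.6°.

Yes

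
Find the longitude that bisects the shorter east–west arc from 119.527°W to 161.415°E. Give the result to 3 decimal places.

159.056°W

Signed shortest Δλ from -119.527° to +161.415° is -79.058°.
Midpoint longitude = -119.527° + (-79.058°)/2 = -119.527° − 39.529° = -159.056°.
(The naïve average (-119.527 + +161.415)/2 = 20.944° is on the wrong side of the globe.)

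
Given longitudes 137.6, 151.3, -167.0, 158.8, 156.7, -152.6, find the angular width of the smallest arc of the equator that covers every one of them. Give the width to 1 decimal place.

69.8°

Sort the longitudes: -167.0°, -152.6°, +137.6°, +151.3°, +156.7°, +158.8°.
Eastward gaps between consecutive values (wrapping around): 14.4°, 290.2°, 13.7°, 5.4°, 2.1°, 34.2°.
Largest gap = 290.2° ⇒ minimal covering band is its complement: 360° − 290.2° = 69.8°.
Band runs from +137.6° eastward to -152.6°, crossing the antimeridian.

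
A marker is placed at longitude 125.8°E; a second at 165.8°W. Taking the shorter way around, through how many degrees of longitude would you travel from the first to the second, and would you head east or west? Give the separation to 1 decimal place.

Raw difference: -165.8 − 125.8 = -291.6°.
Normalise into (−180°, 180°]: -291.6° + 360° = 68.4°.
Positive ⇒ the second point lies to the east; separation 68.4°.

68.4° east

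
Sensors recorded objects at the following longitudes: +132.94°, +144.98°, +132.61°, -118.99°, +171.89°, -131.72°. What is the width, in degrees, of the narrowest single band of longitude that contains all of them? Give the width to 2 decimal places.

Sort the longitudes: -131.72°, -118.99°, +132.61°, +132.94°, +144.98°, +171.89°.
Eastward gaps between consecutive values (wrapping around): 12.73°, 251.60°, 0.33°, 12.04°, 26.91°, 56.39°.
Largest gap = 251.60° ⇒ minimal covering band is its complement: 360° − 251.60° = 108.40°.
Band runs from +132.61° eastward to -118.99°, crossing the antimeridian.

108.40°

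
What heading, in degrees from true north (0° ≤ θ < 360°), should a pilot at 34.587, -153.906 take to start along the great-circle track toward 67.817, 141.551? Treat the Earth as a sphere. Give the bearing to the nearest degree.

Δλ = 141.551 − -153.906 = 295.457°; wrapped into (−180°, 180°]: -64.543°.
θ = atan2( sin Δλ · cos φ₂ , cos φ₁ · sin φ₂ − sin φ₁ · cos φ₂ · cos Δλ )
  = atan2(-0.34091, 0.67020) = -26.961° → normalised to [0°, 360°): 333.039°.

333°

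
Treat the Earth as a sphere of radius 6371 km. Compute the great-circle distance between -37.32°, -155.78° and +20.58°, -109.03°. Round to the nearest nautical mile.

Δλ = -109.03 − -155.78 = 46.75°.
Δφ = 20.58 − -37.32 = 57.90°.
a = sin²(Δφ/2) + cos φ₁ · cos φ₂ · sin²(Δλ/2) = 0.351493.
c = 2·atan2(√a, √(1−a)) = 1.26923 rad → d = 6371·c ≈ 8086.28 km ≈ 4366.24 nmi.

4366 nmi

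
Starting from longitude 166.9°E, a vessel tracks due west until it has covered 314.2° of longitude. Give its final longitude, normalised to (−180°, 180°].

147.3°W

Start at +166.9°; shift −314.2° → -147.3°.
-147.3° already lies in (−180°, 180°].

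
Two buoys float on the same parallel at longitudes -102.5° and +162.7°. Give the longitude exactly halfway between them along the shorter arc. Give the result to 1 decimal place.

-149.9°

Signed shortest Δλ from -102.5° to +162.7° is -94.8°.
Midpoint longitude = -102.5° + (-94.8°)/2 = -102.5° − 47.4° = -149.9°.
(The naïve average (-102.5 + +162.7)/2 = 30.1° is on the wrong side of the globe.)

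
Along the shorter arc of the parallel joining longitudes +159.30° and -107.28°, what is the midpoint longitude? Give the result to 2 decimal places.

Signed shortest Δλ from +159.30° to -107.28° is +93.42°.
Midpoint longitude = +159.30° + (+93.42°)/2 = +159.30° + 46.71° = +206.01°.
Normalise into (−180°, 180°]: -153.99°.
(The naïve average (+159.30 + -107.28)/2 = 26.01° is on the wrong side of the globe.)

-153.99°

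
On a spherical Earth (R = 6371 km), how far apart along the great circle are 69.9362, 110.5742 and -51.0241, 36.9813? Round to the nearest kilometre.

Δλ = 36.9813 − 110.5742 = -73.5929°.
Δφ = -51.0241 − 69.9362 = -120.9603°.
a = sin²(Δφ/2) + cos φ₁ · cos φ₂ · sin²(Δλ/2) = 0.834640.
c = 2·atan2(√a, √(1−a)) = 2.30403 rad → d = 6371·c ≈ 14679.01 km.

14679 km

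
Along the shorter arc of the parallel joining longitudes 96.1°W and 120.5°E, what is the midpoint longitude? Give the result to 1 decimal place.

Signed shortest Δλ from -96.1° to +120.5° is -143.4°.
Midpoint longitude = -96.1° + (-143.4°)/2 = -96.1° − 71.7° = -167.8°.
(The naïve average (-96.1 + +120.5)/2 = 12.2° is on the wrong side of the globe.)

167.8°W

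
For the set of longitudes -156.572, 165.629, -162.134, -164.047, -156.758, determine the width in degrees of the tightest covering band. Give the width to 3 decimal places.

37.799°

Sort the longitudes: -164.047°, -162.134°, -156.758°, -156.572°, +165.629°.
Eastward gaps between consecutive values (wrapping around): 1.913°, 5.376°, 0.186°, 322.201°, 30.324°.
Largest gap = 322.201° ⇒ minimal covering band is its complement: 360° − 322.201° = 37.799°.
Band runs from +165.629° eastward to -156.572°, crossing the antimeridian.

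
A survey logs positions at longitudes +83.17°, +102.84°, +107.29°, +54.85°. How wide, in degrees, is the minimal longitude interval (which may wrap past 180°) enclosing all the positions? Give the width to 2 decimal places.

Sort the longitudes: +54.85°, +83.17°, +102.84°, +107.29°.
Eastward gaps between consecutive values (wrapping around): 28.32°, 19.67°, 4.45°, 307.56°.
Largest gap = 307.56° ⇒ minimal covering band is its complement: 360° − 307.56° = 52.44°.
Band runs from +54.85° eastward to +107.29°.

52.44°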